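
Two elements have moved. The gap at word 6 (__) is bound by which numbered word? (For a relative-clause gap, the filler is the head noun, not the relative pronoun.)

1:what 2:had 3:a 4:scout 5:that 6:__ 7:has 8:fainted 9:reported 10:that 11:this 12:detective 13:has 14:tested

The marked gap is inside the relative clause, the subject of "fainted".
Its filler is the head noun "scout" (via "that"), at word 4.
(The other dependency links word 1 to a gap after word 14.)

4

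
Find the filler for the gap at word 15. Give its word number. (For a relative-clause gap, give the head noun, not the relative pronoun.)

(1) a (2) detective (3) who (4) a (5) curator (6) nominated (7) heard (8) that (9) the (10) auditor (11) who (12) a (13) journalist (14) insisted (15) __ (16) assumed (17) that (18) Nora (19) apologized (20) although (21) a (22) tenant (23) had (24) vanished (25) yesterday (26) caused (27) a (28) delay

The gap at 15 is the subject of "assumed", inside a relative clause.
The relative pronoun is "who" (word 11); it is bound by the head noun immediately before it.
Its filler is the head noun "auditor", at word 10.

10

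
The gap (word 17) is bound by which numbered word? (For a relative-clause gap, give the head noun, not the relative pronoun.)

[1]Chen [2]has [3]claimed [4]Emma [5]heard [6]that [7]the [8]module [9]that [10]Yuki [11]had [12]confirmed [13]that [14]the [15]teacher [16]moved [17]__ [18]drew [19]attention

The gap at 17 is the object of "moved", inside a relative clause.
The relative pronoun is "that" (word 9); it is bound by the head noun immediately before it.
Its filler is the head noun "module", at word 8.

8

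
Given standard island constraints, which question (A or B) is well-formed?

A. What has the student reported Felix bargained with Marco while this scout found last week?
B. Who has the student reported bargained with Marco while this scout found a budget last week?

B

In A, the wh-phrase is extracted from inside an adjunct island (introduced by "while"), which blocks movement.
In B, the extraction path crosses only that-complement boundaries, which are transparent.
So B is grammatical.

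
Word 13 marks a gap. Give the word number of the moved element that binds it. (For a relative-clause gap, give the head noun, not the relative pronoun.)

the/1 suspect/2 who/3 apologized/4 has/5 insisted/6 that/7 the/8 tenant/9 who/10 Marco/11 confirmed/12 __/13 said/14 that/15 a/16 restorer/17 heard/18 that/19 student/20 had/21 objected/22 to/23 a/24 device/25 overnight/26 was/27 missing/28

The gap at 13 is the subject of "said", inside a relative clause.
The relative pronoun is "who" (word 10); it is bound by the head noun immediately before it.
Its filler is the head noun "tenant", at word 9.

9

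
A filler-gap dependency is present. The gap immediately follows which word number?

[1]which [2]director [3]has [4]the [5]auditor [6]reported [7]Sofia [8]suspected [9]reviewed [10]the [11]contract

8

The displaced element is "which director" (word 2).
It is linked across 2 clause boundaries (Ø → Ø).
It functions as the subject of "reviewed", so the gap sits immediately after word 8 ("suspected").
Base order: The auditor has reported Sofia suspected that which director reviewed the contract.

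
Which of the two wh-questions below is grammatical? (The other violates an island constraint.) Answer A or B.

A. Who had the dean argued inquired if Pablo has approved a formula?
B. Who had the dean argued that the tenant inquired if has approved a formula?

In B, the wh-phrase is extracted from inside a wh-island (introduced by "if"), which blocks movement.
In A, the extraction path crosses only that-complement boundaries, which are transparent.
So A is grammatical.

A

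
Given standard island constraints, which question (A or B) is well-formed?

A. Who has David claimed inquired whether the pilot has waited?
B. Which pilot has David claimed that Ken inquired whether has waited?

In B, the wh-phrase is extracted from inside a wh-island (introduced by "whether"), which blocks movement.
In A, the extraction path crosses only that-complement boundaries, which are transparent.
So A is grammatical.

A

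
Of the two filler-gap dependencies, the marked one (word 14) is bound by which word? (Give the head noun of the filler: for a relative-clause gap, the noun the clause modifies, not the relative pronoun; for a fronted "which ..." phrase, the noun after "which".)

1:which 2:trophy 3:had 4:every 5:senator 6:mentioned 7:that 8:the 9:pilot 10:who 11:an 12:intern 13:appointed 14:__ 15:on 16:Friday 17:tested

9

The marked gap is inside the relative clause, the direct object of "appointed".
Its filler is the head noun "pilot" (via "who"), at word 9.
(The other dependency links word 2 to a gap after word 17.)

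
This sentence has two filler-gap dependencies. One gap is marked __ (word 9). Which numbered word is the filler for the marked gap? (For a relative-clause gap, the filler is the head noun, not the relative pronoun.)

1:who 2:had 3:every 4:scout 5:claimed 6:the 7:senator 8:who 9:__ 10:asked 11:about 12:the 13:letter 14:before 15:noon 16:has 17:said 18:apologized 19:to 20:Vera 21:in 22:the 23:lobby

7

The marked gap is inside the relative clause, the subject of "asked".
Its filler is the head noun "senator" (via "who"), at word 7.
(The other dependency links word 1 to a gap after word 17.)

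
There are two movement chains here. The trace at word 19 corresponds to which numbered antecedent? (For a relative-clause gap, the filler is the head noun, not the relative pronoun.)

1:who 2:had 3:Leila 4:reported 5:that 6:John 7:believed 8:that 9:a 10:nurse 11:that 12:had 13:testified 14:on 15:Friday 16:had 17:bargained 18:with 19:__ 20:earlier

1

The marked gap is the object of the preposition "with" of "bargained".
Its filler is the fronted wh-phrase "who", at word 1.
(The other dependency links word 10 to a gap after word 11.)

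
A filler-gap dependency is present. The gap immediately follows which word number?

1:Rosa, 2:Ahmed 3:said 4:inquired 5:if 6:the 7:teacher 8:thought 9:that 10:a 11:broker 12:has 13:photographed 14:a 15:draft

The displaced element is "Rosa" (word 1).
It is linked across 1 clause boundary (Ø).
It functions as the subject of "inquired", so the gap sits immediately after word 3 ("said").
Base order: Ahmed said that Rosa inquired if the teacher thought that a broker has photographed a draft.

3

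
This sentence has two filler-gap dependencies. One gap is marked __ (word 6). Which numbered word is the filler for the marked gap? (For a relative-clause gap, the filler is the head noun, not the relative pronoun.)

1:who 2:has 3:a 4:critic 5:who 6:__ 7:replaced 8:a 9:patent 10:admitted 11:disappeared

4

The marked gap is inside the relative clause, the subject of "replaced".
Its filler is the head noun "critic" (via "who"), at word 4.
(The other dependency links word 1 to a gap after word 10.)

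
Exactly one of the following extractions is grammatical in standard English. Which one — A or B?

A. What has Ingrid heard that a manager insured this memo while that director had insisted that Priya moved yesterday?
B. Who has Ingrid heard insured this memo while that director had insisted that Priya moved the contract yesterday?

In A, the wh-phrase is extracted from inside an adjunct island (introduced by "while"), which blocks movement.
In B, the extraction path crosses only that-complement boundaries, which are transparent.
So B is grammatical.

B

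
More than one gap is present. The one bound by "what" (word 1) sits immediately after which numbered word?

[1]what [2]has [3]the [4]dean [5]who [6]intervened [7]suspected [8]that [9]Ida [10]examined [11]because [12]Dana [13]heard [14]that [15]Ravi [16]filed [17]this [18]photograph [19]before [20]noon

10

The displaced element is "what" (word 1).
It is linked across 1 clause boundary (that).
It functions as the direct object of "examined", so the gap sits immediately after word 10 ("examined").
Base order: The dean who intervened has suspected that Ida examined what because Dana heard that Ravi filed this photograph before noon.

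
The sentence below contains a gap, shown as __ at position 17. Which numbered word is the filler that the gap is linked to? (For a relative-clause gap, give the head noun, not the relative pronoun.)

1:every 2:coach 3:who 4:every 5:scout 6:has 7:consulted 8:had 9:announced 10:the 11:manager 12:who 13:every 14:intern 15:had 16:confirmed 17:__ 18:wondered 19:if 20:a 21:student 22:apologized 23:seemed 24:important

The gap at 17 is the subject of "wondered", inside a relative clause.
The relative pronoun is "who" (word 12); it is bound by the head noun immediately before it.
Its filler is the head noun "manager", at word 11.

11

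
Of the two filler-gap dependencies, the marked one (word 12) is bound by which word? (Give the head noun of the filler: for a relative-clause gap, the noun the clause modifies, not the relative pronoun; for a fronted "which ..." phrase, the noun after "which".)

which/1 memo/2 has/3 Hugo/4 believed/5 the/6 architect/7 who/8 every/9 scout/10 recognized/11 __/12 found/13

7

The marked gap is inside the relative clause, the direct object of "recognized".
Its filler is the head noun "architect" (via "who"), at word 7.
(The other dependency links word 2 to a gap after word 13.)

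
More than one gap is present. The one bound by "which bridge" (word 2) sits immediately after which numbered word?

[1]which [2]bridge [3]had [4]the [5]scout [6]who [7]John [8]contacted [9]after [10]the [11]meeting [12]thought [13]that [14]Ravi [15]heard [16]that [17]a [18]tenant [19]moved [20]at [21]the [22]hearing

19

The displaced element is "which bridge" (word 2).
It is linked across 2 clause boundaries (that → that).
It functions as the direct object of "moved", so the gap sits immediately after word 19 ("moved").
Base order: The scout who John contacted after the meeting had thought that Ravi heard that a tenant moved which bridge at the hearing.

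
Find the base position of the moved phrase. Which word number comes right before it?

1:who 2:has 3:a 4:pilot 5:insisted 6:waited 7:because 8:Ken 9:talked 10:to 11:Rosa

5

The displaced element is "who" (word 1).
It is linked across 1 clause boundary (Ø).
It functions as the subject of "waited", so the gap sits immediately after word 5 ("insisted").
Base order: A pilot has insisted who waited because Ken talked to Rosa.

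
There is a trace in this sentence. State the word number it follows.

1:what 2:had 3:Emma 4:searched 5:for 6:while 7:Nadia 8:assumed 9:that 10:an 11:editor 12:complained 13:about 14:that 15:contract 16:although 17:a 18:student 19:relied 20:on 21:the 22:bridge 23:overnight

The displaced element is "what" (word 1).
It functions as the object of the preposition "for" of "searched", so the gap sits immediately after word 5 ("for").
Base order: Emma had searched for what while Nadia assumed that an editor complained about that contract although a student relied on the bridge overnight.

5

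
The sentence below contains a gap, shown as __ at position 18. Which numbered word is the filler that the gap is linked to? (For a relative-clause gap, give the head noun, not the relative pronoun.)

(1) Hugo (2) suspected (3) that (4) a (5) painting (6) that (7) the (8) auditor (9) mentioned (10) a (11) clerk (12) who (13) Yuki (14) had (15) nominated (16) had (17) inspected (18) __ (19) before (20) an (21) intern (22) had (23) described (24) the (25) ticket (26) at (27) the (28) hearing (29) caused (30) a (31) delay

5

The gap at 18 is the object of "inspected", inside a relative clause.
The relative pronoun is "that" (word 6); it is bound by the head noun immediately before it.
Its filler is the head noun "painting", at word 5.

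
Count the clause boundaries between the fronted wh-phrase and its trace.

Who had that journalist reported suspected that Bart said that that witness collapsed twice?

"who" is extracted from the subject of "suspected".
Boundaries crossed, outermost first: [Ø] — 1 in total.

1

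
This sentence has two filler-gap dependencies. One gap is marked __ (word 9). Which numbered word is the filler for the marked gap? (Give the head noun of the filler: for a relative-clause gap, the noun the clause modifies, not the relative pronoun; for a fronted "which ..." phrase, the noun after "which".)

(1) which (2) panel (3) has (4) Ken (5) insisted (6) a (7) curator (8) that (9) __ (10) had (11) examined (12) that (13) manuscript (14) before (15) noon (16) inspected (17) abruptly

The marked gap is inside the relative clause, the subject of "examined".
Its filler is the head noun "curator" (via "that"), at word 7.
(The other dependency links word 2 to a gap after word 16.)

7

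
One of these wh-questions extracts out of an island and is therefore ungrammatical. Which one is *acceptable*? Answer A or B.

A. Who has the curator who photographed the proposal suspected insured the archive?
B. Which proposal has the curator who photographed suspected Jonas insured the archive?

In B, the wh-phrase is extracted from inside a complex-NP island (relative clause) (introduced by "who"), which blocks movement.
In A, the extraction path crosses only that-complement boundaries, which are transparent.
So A is grammatical.

A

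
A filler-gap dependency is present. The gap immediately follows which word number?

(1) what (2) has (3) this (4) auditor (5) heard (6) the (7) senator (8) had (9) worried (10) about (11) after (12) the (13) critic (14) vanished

10

The displaced element is "what" (word 1).
It is linked across 1 clause boundary (Ø).
It functions as the object of the preposition "about" of "worried", so the gap sits immediately after word 10 ("about").
Base order: This auditor has heard the senator had worried about what after the critic vanished.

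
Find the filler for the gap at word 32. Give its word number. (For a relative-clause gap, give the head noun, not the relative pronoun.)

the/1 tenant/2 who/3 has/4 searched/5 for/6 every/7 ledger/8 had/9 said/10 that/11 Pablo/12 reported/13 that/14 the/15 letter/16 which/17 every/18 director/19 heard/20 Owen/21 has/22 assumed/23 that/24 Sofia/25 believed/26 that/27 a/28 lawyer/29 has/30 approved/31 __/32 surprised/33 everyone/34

The gap at 32 is the object of "approved", inside a relative clause.
The relative pronoun is "which" (word 17); it is bound by the head noun immediately before it.
Its filler is the head noun "letter", at word 16.

16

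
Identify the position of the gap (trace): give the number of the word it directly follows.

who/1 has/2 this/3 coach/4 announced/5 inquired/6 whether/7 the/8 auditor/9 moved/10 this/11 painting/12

The displaced element is "who" (word 1).
It is linked across 1 clause boundary (Ø).
It functions as the subject of "inquired", so the gap sits immediately after word 5 ("announced").
Base order: This coach has announced that who inquired whether the auditor moved this painting.

5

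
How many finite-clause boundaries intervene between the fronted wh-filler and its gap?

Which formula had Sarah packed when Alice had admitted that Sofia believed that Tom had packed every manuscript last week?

0

"which formula" originates inside the matrix clause — no clause boundary is crossed.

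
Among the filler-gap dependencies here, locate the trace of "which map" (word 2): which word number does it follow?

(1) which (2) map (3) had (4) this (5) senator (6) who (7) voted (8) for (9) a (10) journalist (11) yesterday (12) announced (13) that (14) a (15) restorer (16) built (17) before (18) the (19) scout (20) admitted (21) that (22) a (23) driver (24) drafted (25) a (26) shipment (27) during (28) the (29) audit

The displaced element is "which map" (word 2).
It is linked across 1 clause boundary (that).
It functions as the direct object of "built", so the gap sits immediately after word 16 ("built").
Base order: This senator who voted for a journalist yesterday had announced that a restorer built which map before the scout admitted that a driver drafted a shipment during the audit.

16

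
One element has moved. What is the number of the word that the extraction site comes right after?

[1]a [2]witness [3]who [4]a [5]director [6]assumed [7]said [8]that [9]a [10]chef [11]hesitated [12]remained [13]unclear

The displaced element is "a witness" (word 2).
It is linked across 1 clause boundary (Ø).
It functions as the subject of "said", so the gap sits immediately after word 6 ("assumed").
Base order: A director assumed that a witness said that a chef hesitated.

6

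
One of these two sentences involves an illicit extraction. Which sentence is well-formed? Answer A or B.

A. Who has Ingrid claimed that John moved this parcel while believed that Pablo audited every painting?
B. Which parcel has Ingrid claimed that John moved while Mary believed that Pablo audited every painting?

In A, the wh-phrase is extracted from inside an adjunct island (introduced by "while"), which blocks movement.
In B, the extraction path crosses only that-complement boundaries, which are transparent.
So B is grammatical.

B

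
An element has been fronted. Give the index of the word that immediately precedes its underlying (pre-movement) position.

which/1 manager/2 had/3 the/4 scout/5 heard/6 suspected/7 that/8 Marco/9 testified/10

6

The displaced element is "which manager" (word 2).
It is linked across 1 clause boundary (Ø).
It functions as the subject of "suspected", so the gap sits immediately after word 6 ("heard").
Base order: The scout had heard that which manager suspected that Marco testified.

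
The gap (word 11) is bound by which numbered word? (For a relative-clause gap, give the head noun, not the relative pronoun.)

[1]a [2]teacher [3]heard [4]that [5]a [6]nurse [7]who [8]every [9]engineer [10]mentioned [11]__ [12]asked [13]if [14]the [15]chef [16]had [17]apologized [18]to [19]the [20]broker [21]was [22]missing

6

The gap at 11 is the subject of "asked", inside a relative clause.
The relative pronoun is "who" (word 7); it is bound by the head noun immediately before it.
Its filler is the head noun "nurse", at word 6.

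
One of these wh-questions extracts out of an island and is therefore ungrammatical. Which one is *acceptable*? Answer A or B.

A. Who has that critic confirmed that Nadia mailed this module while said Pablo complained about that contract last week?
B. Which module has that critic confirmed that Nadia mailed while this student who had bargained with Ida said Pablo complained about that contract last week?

B

In A, the wh-phrase is extracted from inside an adjunct island (introduced by "while"), which blocks movement.
In B, the extraction path crosses only that-complement boundaries, which are transparent.
So B is grammatical.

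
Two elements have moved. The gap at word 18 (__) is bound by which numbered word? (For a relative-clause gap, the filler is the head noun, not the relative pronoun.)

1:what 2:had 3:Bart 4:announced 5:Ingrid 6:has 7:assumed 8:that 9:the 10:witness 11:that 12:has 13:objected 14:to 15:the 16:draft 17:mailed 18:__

The marked gap is the direct object of "mailed".
Its filler is the fronted wh-phrase "what", at word 1.
(The other dependency links word 10 to a gap after word 11.)

1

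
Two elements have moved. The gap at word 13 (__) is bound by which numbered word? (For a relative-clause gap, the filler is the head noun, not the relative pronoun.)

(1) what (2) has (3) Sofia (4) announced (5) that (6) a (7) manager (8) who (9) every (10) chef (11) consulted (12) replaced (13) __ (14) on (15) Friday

1

The marked gap is the direct object of "replaced".
Its filler is the fronted wh-phrase "what", at word 1.
(The other dependency links word 7 to a gap after word 11.)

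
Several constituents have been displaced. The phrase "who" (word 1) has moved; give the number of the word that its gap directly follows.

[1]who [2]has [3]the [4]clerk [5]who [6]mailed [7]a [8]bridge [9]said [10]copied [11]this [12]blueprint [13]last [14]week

9

The displaced element is "who" (word 1).
It is linked across 1 clause boundary (Ø).
It functions as the subject of "copied", so the gap sits immediately after word 9 ("said").
Base order: The clerk who mailed a bridge has said that who copied this blueprint last week.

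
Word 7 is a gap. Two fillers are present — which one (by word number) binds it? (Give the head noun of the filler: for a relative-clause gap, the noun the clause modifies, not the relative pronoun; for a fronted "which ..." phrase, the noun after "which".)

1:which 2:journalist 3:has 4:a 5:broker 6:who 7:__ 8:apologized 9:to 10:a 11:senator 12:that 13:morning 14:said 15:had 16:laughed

5

The marked gap is inside the relative clause, the subject of "apologized".
Its filler is the head noun "broker" (via "who"), at word 5.
(The other dependency links word 2 to a gap after word 14.)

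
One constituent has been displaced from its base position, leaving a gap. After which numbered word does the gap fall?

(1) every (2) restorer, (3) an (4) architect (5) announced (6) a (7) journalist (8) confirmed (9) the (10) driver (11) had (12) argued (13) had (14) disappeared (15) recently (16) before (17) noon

The displaced element is "every restorer" (word 2).
It is linked across 3 clause boundaries (Ø → Ø → Ø).
It functions as the subject of "disappeared", so the gap sits immediately after word 12 ("argued").
Base order: An architect announced a journalist confirmed the driver had argued that every restorer had disappeared recently before noon.

12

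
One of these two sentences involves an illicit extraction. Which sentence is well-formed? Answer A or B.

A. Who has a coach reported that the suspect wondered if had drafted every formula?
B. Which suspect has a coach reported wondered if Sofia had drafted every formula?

B

In A, the wh-phrase is extracted from inside a wh-island (introduced by "if"), which blocks movement.
In B, the extraction path crosses only that-complement boundaries, which are transparent.
So B is grammatical.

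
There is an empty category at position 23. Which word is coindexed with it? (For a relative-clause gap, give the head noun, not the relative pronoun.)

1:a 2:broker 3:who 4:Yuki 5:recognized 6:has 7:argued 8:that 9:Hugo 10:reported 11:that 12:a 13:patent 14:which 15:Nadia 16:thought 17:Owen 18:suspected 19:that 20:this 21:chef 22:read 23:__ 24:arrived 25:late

13

The gap at 23 is the object of "read", inside a relative clause.
The relative pronoun is "which" (word 14); it is bound by the head noun immediately before it.
Its filler is the head noun "patent", at word 13.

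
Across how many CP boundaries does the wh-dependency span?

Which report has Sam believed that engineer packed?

"which report" is extracted from the object of "packed".
Boundaries crossed, outermost first: [Ø] — 1 in total.

1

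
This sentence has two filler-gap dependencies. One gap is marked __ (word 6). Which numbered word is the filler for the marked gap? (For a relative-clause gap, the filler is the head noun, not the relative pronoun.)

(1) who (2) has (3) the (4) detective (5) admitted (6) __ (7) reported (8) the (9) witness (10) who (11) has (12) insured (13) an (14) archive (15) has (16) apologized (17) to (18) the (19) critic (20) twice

The marked gap is the subject of "reported".
Its filler is the fronted wh-phrase "who", at word 1.
(The other dependency links word 9 to a gap after word 10.)

1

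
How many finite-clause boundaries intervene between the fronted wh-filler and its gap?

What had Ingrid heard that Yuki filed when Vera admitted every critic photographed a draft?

"what" is extracted from the object of "filed".
Boundaries crossed, outermost first: [that] — 1 in total.

1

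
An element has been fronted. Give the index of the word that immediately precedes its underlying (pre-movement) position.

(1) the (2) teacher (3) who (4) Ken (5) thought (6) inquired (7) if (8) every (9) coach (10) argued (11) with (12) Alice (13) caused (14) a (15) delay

The displaced element is "the teacher" (word 2).
It is linked across 1 clause boundary (Ø).
It functions as the subject of "inquired", so the gap sits immediately after word 5 ("thought").
Base order: Ken thought that the teacher inquired if every coach argued with Alice.

5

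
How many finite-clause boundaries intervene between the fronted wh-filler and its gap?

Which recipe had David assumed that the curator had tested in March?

1

"which recipe" is extracted from the object of "tested".
Boundaries crossed, outermost first: [that] — 1 in total.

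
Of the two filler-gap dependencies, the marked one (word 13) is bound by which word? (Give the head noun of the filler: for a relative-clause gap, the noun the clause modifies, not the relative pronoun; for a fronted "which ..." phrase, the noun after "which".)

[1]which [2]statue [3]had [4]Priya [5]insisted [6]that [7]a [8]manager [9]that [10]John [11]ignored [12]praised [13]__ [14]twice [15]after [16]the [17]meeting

2

The marked gap is the direct object of "praised".
Its filler is the fronted wh-phrase "which statue", at word 2.
(The other dependency links word 8 to a gap after word 11.)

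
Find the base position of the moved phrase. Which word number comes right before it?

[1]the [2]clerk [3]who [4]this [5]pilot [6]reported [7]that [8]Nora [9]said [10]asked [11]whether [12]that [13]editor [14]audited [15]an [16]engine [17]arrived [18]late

9

The displaced element is "the clerk" (word 2).
It is linked across 2 clause boundaries (that → Ø).
It functions as the subject of "asked", so the gap sits immediately after word 9 ("said").
Base order: This pilot reported that Nora said that the clerk asked whether that editor audited an engine.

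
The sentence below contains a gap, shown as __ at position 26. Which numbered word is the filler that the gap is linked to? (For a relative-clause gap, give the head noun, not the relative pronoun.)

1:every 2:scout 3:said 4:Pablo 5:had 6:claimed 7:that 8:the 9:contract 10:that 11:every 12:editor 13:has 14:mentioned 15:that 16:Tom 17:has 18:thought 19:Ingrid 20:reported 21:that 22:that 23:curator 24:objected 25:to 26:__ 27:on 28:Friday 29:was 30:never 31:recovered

The gap at 26 is the prepositional object of "objected", inside a relative clause.
The relative pronoun is "that" (word 10); it is bound by the head noun immediately before it.
Its filler is the head noun "contract", at word 9.

9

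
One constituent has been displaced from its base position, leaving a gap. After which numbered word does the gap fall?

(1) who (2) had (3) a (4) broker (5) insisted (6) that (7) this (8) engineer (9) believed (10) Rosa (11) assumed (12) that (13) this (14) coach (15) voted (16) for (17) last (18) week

16

The displaced element is "who" (word 1).
It is linked across 3 clause boundaries (that → Ø → that).
It functions as the object of the preposition "for" of "voted", so the gap sits immediately after word 16 ("for").
Base order: A broker had insisted that this engineer believed Rosa assumed that this coach voted for who last week.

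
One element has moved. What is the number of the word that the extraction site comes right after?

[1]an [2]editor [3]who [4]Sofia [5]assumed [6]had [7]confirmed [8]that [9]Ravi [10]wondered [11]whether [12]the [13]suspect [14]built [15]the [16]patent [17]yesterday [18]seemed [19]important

5

The displaced element is "an editor" (word 2).
It is linked across 1 clause boundary (Ø).
It functions as the subject of "confirmed", so the gap sits immediately after word 5 ("assumed").
Base order: Sofia assumed that an editor had confirmed that Ravi wondered whether the suspect built the patent yesterday.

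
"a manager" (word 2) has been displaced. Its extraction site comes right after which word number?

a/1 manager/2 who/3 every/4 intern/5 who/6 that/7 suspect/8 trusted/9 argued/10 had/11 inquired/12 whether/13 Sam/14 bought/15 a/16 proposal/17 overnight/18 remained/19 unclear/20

The displaced element is "a manager" (word 2).
It is linked across 1 clause boundary (Ø).
It functions as the subject of "inquired", so the gap sits immediately after word 10 ("argued").
Base order: Every intern who that suspect trusted argued a manager had inquired whether Sam bought a proposal overnight.

10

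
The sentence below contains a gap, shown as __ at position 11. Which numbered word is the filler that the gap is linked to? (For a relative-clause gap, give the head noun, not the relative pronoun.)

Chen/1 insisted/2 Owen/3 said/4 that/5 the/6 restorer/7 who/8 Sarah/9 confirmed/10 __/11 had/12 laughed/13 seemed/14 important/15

The gap at 11 is the subject of "laughed", inside a relative clause.
The relative pronoun is "who" (word 8); it is bound by the head noun immediately before it.
Its filler is the head noun "restorer", at word 7.

7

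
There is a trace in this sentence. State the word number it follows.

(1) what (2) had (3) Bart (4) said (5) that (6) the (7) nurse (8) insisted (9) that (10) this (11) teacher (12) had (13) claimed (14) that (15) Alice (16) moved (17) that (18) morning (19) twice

The displaced element is "what" (word 1).
It is linked across 3 clause boundaries (that → that → that).
It functions as the direct object of "moved", so the gap sits immediately after word 16 ("moved").
Base order: Bart had said that the nurse insisted that this teacher had claimed that Alice moved what that morning twice.

16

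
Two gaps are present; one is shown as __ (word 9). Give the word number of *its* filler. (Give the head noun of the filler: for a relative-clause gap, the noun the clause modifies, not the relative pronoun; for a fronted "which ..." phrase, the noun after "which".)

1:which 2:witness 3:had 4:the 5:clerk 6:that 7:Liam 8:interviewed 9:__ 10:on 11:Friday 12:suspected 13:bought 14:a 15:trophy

The marked gap is inside the relative clause, the direct object of "interviewed".
Its filler is the head noun "clerk" (via "that"), at word 5.
(The other dependency links word 2 to a gap after word 12.)

5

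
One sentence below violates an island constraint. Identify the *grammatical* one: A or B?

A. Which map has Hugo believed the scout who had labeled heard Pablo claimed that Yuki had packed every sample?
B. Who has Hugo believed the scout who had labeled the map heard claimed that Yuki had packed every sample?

B

In A, the wh-phrase is extracted from inside a complex-NP island (relative clause) (introduced by "who"), which blocks movement.
In B, the extraction path crosses only that-complement boundaries, which are transparent.
So B is grammatical.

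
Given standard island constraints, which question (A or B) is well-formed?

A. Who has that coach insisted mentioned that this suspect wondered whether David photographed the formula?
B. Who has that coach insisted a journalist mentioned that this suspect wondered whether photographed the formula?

A

In B, the wh-phrase is extracted from inside a wh-island (introduced by "whether"), which blocks movement.
In A, the extraction path crosses only that-complement boundaries, which are transparent.
So A is grammatical.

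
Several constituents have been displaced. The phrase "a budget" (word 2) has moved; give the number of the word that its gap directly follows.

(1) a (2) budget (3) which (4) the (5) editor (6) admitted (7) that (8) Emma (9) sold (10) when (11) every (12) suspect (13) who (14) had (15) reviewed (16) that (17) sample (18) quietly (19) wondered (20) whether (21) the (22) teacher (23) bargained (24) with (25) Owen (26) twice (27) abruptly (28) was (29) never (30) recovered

9

The displaced element is "a budget" (word 2).
It is linked across 1 clause boundary (that).
It functions as the direct object of "sold", so the gap sits immediately after word 9 ("sold").
Base order: The editor admitted that Emma sold a budget when every suspect who had reviewed that sample quietly wondered whether the teacher bargained with Owen twice abruptly.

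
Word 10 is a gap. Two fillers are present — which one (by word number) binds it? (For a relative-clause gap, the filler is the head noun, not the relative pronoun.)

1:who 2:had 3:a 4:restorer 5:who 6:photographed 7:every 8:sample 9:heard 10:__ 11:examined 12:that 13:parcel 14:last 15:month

The marked gap is the subject of "examined".
Its filler is the fronted wh-phrase "who", at word 1.
(The other dependency links word 4 to a gap after word 5.)

1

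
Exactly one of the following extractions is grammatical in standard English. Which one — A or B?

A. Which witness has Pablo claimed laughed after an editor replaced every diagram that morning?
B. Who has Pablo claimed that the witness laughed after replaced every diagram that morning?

A

In B, the wh-phrase is extracted from inside an adjunct island (introduced by "after"), which blocks movement.
In A, the extraction path crosses only that-complement boundaries, which are transparent.
So A is grammatical.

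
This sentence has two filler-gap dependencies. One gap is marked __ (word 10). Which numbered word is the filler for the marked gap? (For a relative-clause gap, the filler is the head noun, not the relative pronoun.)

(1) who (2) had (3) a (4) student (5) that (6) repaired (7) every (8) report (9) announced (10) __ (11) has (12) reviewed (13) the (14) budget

1

The marked gap is the subject of "reviewed".
Its filler is the fronted wh-phrase "who", at word 1.
(The other dependency links word 4 to a gap after word 5.)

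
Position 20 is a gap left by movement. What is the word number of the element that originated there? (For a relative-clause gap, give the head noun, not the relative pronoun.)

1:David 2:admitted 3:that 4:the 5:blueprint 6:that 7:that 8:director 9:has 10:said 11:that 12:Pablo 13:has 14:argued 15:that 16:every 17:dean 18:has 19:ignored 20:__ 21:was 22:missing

The gap at 20 is the object of "ignored", inside a relative clause.
The relative pronoun is "that" (word 6); it is bound by the head noun immediately before it.
Its filler is the head noun "blueprint", at word 5.

5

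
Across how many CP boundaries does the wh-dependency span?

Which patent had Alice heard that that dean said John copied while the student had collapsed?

"which patent" is extracted from the object of "copied".
Boundaries crossed, outermost first: [that], [Ø] — 2 in total.

2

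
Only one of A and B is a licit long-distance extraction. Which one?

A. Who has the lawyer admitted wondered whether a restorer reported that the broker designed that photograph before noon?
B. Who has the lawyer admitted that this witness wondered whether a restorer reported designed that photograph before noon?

A

In B, the wh-phrase is extracted from inside a wh-island (introduced by "whether"), which blocks movement.
In A, the extraction path crosses only that-complement boundaries, which are transparent.
So A is grammatical.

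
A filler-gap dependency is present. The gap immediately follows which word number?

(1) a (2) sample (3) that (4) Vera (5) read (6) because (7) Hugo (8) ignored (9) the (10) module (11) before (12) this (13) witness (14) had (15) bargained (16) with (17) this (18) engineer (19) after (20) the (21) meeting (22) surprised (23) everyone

The displaced element is "a sample" (word 2).
It functions as the direct object of "read", so the gap sits immediately after word 5 ("read").
Base order: Vera read a sample because Hugo ignored the module before this witness had bargained with this engineer after the meeting.

5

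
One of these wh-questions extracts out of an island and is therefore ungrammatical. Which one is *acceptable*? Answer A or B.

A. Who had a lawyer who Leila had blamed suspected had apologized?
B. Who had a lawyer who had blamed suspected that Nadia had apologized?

In B, the wh-phrase is extracted from inside a complex-NP island (relative clause) (introduced by "who"), which blocks movement.
In A, the extraction path crosses only that-complement boundaries, which are transparent.
So A is grammatical.

A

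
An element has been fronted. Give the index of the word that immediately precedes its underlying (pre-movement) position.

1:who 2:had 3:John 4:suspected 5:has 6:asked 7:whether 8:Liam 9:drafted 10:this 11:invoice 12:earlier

The displaced element is "who" (word 1).
It is linked across 1 clause boundary (Ø).
It functions as the subject of "asked", so the gap sits immediately after word 4 ("suspected").
Base order: John had suspected that who has asked whether Liam drafted this invoice earlier.

4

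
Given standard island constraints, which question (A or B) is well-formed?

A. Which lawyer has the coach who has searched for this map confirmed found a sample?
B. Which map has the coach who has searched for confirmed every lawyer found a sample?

A

In B, the wh-phrase is extracted from inside a complex-NP island (relative clause) (introduced by "who"), which blocks movement.
In A, the extraction path crosses only that-complement boundaries, which are transparent.
So A is grammatical.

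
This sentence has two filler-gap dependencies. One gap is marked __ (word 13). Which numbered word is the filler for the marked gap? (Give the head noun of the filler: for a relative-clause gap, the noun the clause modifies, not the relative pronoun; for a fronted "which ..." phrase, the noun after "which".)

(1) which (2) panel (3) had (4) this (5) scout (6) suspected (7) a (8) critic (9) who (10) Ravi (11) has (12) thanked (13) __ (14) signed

8

The marked gap is inside the relative clause, the direct object of "thanked".
Its filler is the head noun "critic" (via "who"), at word 8.
(The other dependency links word 2 to a gap after word 14.)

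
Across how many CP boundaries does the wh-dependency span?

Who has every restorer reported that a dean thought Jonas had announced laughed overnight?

3

"who" is extracted from the subject of "laughed".
Boundaries crossed, outermost first: [that], [Ø], [Ø] — 3 in total.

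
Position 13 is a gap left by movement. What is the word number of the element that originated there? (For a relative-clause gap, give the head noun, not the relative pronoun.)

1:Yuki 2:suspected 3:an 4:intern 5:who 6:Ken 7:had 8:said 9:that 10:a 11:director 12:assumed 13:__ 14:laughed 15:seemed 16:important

The gap at 13 is the subject of "laughed", inside a relative clause.
The relative pronoun is "who" (word 5); it is bound by the head noun immediately before it.
Its filler is the head noun "intern", at word 4.

4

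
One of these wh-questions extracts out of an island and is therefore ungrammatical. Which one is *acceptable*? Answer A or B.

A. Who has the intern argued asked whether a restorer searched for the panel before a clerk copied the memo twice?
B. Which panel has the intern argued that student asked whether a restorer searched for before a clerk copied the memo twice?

In B, the wh-phrase is extracted from inside a wh-island (introduced by "whether"), which blocks movement.
In A, the extraction path crosses only that-complement boundaries, which are transparent.
So A is grammatical.

A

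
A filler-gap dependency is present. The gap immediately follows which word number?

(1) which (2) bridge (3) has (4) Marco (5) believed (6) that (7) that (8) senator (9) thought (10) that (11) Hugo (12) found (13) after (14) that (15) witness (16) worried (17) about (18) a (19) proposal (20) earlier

The displaced element is "which bridge" (word 2).
It is linked across 2 clause boundaries (that → that).
It functions as the direct object of "found", so the gap sits immediately after word 12 ("found").
Base order: Marco has believed that that senator thought that Hugo found which bridge after that witness worried about a proposal earlier.

12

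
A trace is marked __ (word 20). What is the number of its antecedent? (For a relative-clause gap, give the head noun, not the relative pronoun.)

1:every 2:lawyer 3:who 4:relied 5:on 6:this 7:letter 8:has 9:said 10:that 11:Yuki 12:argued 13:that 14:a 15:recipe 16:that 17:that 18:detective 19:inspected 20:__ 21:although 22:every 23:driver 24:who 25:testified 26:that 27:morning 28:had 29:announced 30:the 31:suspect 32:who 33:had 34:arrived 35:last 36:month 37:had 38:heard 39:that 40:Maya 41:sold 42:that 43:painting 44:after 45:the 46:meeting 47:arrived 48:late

15

The gap at 20 is the object of "inspected", inside a relative clause.
The relative pronoun is "that" (word 16); it is bound by the head noun immediately before it.
Its filler is the head noun "recipe", at word 15.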